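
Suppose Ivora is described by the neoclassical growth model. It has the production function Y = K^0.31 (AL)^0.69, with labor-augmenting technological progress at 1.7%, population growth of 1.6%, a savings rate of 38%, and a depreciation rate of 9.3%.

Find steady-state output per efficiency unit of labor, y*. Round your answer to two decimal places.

At the steady state, Δk = 0, so s·k^α = (n + g + δ)·k.
Rearranging, k^(1−α) = s / (n + g + δ).
k^0.69 = 0.38 / (0.016 + 0.017 + 0.093) = 0.38 / 0.126 = 3.0159
k* = 3.0159^(1/0.69) ≈ 4.9523
y* = (k*)^α = 4.9523^0.31 ≈ 1.6421

y* ≈ 1.64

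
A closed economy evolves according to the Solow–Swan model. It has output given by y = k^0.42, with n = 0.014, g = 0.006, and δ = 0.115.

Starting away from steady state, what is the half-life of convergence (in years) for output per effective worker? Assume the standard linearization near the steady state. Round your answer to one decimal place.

Near the steady state the convergence rate is λ = (1 − α)(n + g + δ).
λ = (1 − 0.42) × 0.135 = 0.58 × 0.135 = 0.0783
Half-life = ln 2 / λ = 0.6931 / 0.0783 ≈ 8.85 years

t_½ ≈ 8.9 years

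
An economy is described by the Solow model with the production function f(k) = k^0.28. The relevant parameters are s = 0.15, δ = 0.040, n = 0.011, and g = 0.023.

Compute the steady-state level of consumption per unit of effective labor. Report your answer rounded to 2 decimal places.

c* = 1.12

At the steady state, Δk = 0, so s·k^α = (n + g + δ)·k.
Dividing both sides by k: k^(1−α) = s / (n + g + δ).
k^0.72 = 0.15 / (0.011 + 0.023 + 0.040) = 0.15 / 0.074 = 2.0270
k* = 2.0270^(1/0.72) ≈ 2.6680
y* = (k*)^α = 2.6680^0.28 ≈ 1.3162
c* = (1 − s)·y* = (1 − 0.15) × 1.3162 ≈ 1.1188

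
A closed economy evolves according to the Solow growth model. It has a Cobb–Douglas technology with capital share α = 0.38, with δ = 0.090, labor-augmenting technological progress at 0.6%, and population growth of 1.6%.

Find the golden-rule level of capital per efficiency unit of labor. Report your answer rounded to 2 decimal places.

The golden rule sets f'(k) = n + g + δ, i.e. α·k^(α−1) = n + g + δ.
So k^(1−α) = α / (n + g + δ) = 0.38 / 0.112 = 3.3929.
k_gold = 3.3929^(1/0.62) ≈ 7.1740

k_gold ≈ 7.17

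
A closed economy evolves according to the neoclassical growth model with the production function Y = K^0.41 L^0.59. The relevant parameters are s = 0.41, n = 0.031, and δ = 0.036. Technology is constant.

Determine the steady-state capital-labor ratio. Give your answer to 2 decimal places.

Steady state requires s·f(k) = (n + δ)·k, i.e. s·k^α = (n + δ)·k.
Rearranging, k^(1−α) = s / (n + δ).
k^0.59 = 0.41 / (0.031 + 0.036) = 0.41 / 0.067 = 6.1194
k* = 6.1194^(1/0.59) ≈ 21.5479

k* ≈ 21.55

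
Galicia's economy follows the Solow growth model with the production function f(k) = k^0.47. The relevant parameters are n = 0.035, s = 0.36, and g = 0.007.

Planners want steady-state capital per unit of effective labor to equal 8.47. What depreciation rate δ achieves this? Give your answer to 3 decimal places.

Steady state requires s·f(k) = (n + g + δ)·k, i.e. s·k^α = (n + g + δ)·k.
So s / (n + g + δ) = (k*)^(1−α) = 8.47^0.53 = 3.1030.
Therefore n + g + δ = s / 3.1030 = 0.36 / 3.1030 = 0.1160, so δ = 0.1160 − 0.042 = 0.0740.

δ ≈ 0.074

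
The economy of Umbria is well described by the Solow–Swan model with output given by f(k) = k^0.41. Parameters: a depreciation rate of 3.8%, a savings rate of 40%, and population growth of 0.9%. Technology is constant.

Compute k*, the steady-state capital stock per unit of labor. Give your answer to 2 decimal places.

k* ≈ 37.69

In steady state, investment equals break-even investment: s·k^α = (n + δ)·k.
Rearranging, k^(1−α) = s / (n + δ).
k^0.59 = 0.40 / (0.009 + 0.038) = 0.40 / 0.047 = 8.5106
k* = 8.5106^(1/0.59) ≈ 37.6881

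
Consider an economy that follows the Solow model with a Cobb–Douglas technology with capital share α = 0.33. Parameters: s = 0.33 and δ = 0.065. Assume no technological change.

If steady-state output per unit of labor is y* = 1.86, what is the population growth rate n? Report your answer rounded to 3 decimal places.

Steady state requires s·f(k) = (n + δ)·k, i.e. s·k^α = (n + δ)·k.
Since y* = [s/(n + δ)]^(α/(1−α)), we have s/(n + δ) = (y*)^((1−α)/α) = 1.86^2.0303 = 3.5253.
Therefore n + δ = s / 3.5253 = 0.33 / 3.5253 = 0.0936, so n = 0.0936 − 0.065 = 0.0286.

n ≈ 0.029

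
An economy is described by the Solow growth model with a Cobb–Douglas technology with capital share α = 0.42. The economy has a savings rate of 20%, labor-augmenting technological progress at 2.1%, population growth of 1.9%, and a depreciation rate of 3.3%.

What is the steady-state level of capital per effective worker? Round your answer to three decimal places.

Steady state requires s·f(k) = (n + g + δ)·k, i.e. s·k^α = (n + g + δ)·k.
Rearranging, k^(1−α) = s / (n + g + δ).
k^0.58 = 0.20 / (0.019 + 0.021 + 0.033) = 0.20 / 0.073 = 2.7397
k* = 2.7397^(1/0.58) ≈ 5.6841

k* = 5.684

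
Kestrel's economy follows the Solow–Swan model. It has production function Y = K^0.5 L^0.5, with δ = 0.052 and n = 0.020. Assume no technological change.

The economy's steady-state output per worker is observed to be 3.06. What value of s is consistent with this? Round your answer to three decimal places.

At the steady state, Δk = 0, so s·k^α = (n + δ)·k.
Since y* = [s/(n + δ)]^(α/(1−α)), we have s/(n + δ) = (y*)^((1−α)/α) = 3.06^1 = 3.0600.
Therefore s = 3.0600 × (n + δ) = 3.0600 × 0.072 = 0.2203.

s ≈ 0.220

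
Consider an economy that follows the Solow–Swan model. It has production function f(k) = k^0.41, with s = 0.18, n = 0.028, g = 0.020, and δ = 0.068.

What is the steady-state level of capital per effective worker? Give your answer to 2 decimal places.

Steady state requires s·f(k) = (n + g + δ)·k, i.e. s·k^α = (n + g + δ)·k.
Rearranging, k^(1−α) = s / (n + g + δ).
k^0.59 = 0.18 / (0.028 + 0.020 + 0.068) = 0.18 / 0.116 = 1.5517
k* = 1.5517^(1/0.59) ≈ 2.1057

k* = 2.11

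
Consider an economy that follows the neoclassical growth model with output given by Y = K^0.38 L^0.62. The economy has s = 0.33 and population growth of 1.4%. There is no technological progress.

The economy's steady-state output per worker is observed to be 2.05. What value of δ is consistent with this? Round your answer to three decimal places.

δ ≈ 0.088

In steady state, investment equals break-even investment: s·k^α = (n + δ)·k.
Since y* = [s/(n + δ)]^(α/(1−α)), we have s/(n + δ) = (y*)^((1−α)/α) = 2.05^1.6316 = 3.2259.
Therefore n + δ = s / 3.2259 = 0.33 / 3.2259 = 0.1023, so δ = 0.1023 − 0.014 = 0.0883.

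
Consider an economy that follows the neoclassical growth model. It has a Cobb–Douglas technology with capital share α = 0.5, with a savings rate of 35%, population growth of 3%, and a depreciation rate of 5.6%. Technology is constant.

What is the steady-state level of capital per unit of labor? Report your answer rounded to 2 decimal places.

k* = 16.56

At the steady state, Δk = 0, so s·k^α = (n + δ)·k.
Rearranging, k^(1−α) = s / (n + δ).
k^0.5 = 0.35 / (0.030 + 0.056) = 0.35 / 0.086 = 4.0698
k* = 4.0698^(1/0.5) ≈ 16.5633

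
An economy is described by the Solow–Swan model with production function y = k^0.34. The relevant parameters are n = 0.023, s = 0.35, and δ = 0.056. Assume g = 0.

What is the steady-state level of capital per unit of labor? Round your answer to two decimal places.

k* ≈ 9.54

In steady state, investment equals break-even investment: s·k^α = (n + δ)·k.
Rearranging, k^(1−α) = s / (n + δ).
k^0.66 = 0.35 / (0.023 + 0.056) = 0.35 / 0.079 = 4.4304
k* = 4.4304^(1/0.66) ≈ 9.5380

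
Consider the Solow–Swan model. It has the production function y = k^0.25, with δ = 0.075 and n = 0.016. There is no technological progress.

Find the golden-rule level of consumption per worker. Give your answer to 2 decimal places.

c_gold ≈ 1.05

At the golden rule, f'(k) = n + δ, so α·k^(α−1) = n + δ and k_gold = (α/(n + δ))^(1/(1−α)).
k_gold = (0.25/0.091)^(1/0.75) = 2.7473^1.3333 ≈ 3.8476
c_gold = f(k_gold) − (n + δ)·k_gold = 1.4005 − 0.091×3.8476 ≈ 1.0504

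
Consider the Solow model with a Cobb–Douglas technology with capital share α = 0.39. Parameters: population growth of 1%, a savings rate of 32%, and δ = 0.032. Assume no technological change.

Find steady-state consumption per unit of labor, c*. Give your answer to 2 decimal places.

c* = 2.49

Steady state requires s·f(k) = (n + δ)·k, i.e. s·k^α = (n + δ)·k.
Rearranging, k^(1−α) = s / (n + δ).
k^0.61 = 0.32 / (0.010 + 0.032) = 0.32 / 0.042 = 7.6190
k* = 7.6190^(1/0.61) ≈ 27.9084
y* = (k*)^α = 27.9084^0.39 ≈ 3.6630
c* = (1 − s)·y* = (1 − 0.32) × 3.6630 ≈ 2.4908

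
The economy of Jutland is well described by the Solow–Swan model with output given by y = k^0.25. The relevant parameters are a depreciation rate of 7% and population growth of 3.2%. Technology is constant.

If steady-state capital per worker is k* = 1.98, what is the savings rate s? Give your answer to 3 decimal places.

s ≈ 0.170

At the steady state, Δk = 0, so s·k^α = (n + δ)·k.
So s / (n + δ) = (k*)^(1−α) = 1.98^0.75 = 1.6692.
Therefore s = 1.6692 × (n + δ) = 1.6692 × 0.102 = 0.1703.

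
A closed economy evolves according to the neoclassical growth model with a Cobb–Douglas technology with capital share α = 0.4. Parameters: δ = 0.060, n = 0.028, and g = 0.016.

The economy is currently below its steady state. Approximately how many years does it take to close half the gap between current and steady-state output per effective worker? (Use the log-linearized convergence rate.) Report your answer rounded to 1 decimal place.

Near the steady state the convergence rate is λ = (1 − α)(n + g + δ).
λ = (1 − 0.4) × 0.104 = 0.6 × 0.104 = 0.0624
Half-life = ln 2 / λ = 0.6931 / 0.0624 ≈ 11.11 years

about 11.1 years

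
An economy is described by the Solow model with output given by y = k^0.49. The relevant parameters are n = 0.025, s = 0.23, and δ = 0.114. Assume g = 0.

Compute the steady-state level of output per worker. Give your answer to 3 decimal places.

Steady state requires s·f(k) = (n + δ)·k, i.e. s·k^α = (n + δ)·k.
Dividing both sides by k: k^(1−α) = s / (n + δ).
k^0.51 = 0.23 / (0.025 + 0.114) = 0.23 / 0.139 = 1.6547
k* = 1.6547^(1/0.51) ≈ 2.6845
y* = (k*)^α = 2.6845^0.49 ≈ 1.6223

y* ≈ 1.622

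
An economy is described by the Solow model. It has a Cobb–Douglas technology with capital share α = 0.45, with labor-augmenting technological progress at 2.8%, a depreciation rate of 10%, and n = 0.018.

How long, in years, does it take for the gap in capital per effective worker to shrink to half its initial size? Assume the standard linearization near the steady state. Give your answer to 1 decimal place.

t_½ ≈ 8.6 years

Near the steady state the convergence rate is λ = (1 − α)(n + g + δ).
λ = (1 − 0.45) × 0.146 = 0.55 × 0.146 = 0.0803
Half-life = ln 2 / λ = 0.6931 / 0.0803 ≈ 8.63 years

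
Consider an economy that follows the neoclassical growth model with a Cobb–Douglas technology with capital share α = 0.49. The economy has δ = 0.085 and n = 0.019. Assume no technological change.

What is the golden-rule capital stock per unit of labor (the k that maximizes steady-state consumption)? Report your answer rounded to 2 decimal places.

The golden rule sets f'(k) = n + δ, i.e. α·k^(α−1) = n + δ.
So k^(1−α) = α / (n + δ) = 0.49 / 0.104 = 4.7115.
k_gold = 4.7115^(1/0.51) ≈ 20.8891

k_gold ≈ 20.89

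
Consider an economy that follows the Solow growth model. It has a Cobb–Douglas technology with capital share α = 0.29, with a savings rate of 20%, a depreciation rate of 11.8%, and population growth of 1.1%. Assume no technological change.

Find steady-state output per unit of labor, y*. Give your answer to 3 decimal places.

y* ≈ 1.196

At the steady state, Δk = 0, so s·k^α = (n + δ)·k.
Rearranging, k^(1−α) = s / (n + δ).
k^0.71 = 0.20 / (0.011 + 0.118) = 0.20 / 0.129 = 1.5504
k* = 1.5504^(1/0.71) ≈ 1.8545
y* = (k*)^α = 1.8545^0.29 ≈ 1.1962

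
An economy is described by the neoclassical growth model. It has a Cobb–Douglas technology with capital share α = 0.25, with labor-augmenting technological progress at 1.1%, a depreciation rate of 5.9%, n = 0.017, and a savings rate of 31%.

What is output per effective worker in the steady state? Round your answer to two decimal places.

In steady state, investment equals break-even investment: s·k^α = (n + g + δ)·k.
Rearranging, k^(1−α) = s / (n + g + δ).
k^0.75 = 0.31 / (0.017 + 0.011 + 0.059) = 0.31 / 0.087 = 3.5632
k* = 3.5632^(1/0.75) ≈ 5.4424
y* = (k*)^α = 5.4424^0.25 ≈ 1.5274

y* ≈ 1.53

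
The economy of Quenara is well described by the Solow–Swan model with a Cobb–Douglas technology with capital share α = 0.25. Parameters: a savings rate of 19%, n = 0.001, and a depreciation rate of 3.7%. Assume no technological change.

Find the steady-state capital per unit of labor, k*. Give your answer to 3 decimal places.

k* = 8.550

In steady state, investment equals break-even investment: s·k^α = (n + δ)·k.
Rearranging, k^(1−α) = s / (n + δ).
k^0.75 = 0.19 / (0.001 + 0.037) = 0.19 / 0.038 = 5.0000
k* = 5.0000^(1/0.75) ≈ 8.5499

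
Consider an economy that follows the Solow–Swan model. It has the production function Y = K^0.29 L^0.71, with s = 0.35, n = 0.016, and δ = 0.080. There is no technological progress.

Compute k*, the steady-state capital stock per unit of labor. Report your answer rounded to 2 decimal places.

At the steady state, Δk = 0, so s·k^α = (n + δ)·k.
Dividing both sides by k: k^(1−α) = s / (n + δ).
k^0.71 = 0.35 / (0.016 + 0.080) = 0.35 / 0.096 = 3.6458
k* = 3.6458^(1/0.71) ≈ 6.1838

k* = 6.18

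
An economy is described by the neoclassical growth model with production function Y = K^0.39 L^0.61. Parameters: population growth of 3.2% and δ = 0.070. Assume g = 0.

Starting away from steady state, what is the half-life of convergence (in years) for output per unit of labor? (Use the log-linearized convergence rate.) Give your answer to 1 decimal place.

t_½ ≈ 11.1 years

Near the steady state the convergence rate is λ = (1 − α)(n + δ).
λ = (1 − 0.39) × 0.102 = 0.61 × 0.102 = 0.06222
Half-life = ln 2 / λ = 0.6931 / 0.06222 ≈ 11.14 years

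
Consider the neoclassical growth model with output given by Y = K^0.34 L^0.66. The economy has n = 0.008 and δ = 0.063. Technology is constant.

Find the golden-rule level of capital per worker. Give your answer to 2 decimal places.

The golden rule sets f'(k) = n + δ, i.e. α·k^(α−1) = n + δ.
So k^(1−α) = α / (n + δ) = 0.34 / 0.071 = 4.7887.
k_gold = 4.7887^(1/0.66) ≈ 10.7308

k_gold ≈ 10.73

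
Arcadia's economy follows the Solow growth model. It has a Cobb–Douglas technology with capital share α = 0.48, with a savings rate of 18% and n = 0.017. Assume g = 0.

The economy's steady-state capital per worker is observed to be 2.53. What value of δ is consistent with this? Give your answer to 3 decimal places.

δ ≈ 0.094

At the steady state, Δk = 0, so s·k^α = (n + δ)·k.
So s / (n + δ) = (k*)^(1−α) = 2.53^0.52 = 1.6204.
Therefore n + δ = s / 1.6204 = 0.18 / 1.6204 = 0.1111, so δ = 0.1111 − 0.017 = 0.0941.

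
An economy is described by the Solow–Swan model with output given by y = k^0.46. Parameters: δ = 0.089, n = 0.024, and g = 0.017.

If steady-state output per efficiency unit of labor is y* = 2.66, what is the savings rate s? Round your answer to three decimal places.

Steady state requires s·f(k) = (n + g + δ)·k, i.e. s·k^α = (n + g + δ)·k.
Since y* = [s/(n + g + δ)]^(α/(1−α)), we have s/(n + g + δ) = (y*)^((1−α)/α) = 2.66^1.1739 = 3.1533.
Therefore s = 3.1533 × (n + g + δ) = 3.1533 × 0.130 = 0.4099.

s ≈ 0.410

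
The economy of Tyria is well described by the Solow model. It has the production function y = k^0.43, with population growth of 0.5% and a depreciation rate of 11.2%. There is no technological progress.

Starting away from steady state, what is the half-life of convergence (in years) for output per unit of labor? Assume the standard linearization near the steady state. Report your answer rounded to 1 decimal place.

about 10.4 years

Near the steady state the convergence rate is λ = (1 − α)(n + δ).
λ = (1 − 0.43) × 0.117 = 0.57 × 0.117 = 0.06669
Half-life = ln 2 / λ = 0.6931 / 0.06669 ≈ 10.39 years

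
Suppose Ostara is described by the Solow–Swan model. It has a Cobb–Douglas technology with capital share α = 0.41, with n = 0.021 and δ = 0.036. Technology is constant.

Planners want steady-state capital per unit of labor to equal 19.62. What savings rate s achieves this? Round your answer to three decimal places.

At the steady state, Δk = 0, so s·k^α = (n + δ)·k.
So s / (n + δ) = (k*)^(1−α) = 19.62^0.59 = 5.7902.
Therefore s = 5.7902 × (n + δ) = 5.7902 × 0.057 = 0.3300.

s ≈ 0.330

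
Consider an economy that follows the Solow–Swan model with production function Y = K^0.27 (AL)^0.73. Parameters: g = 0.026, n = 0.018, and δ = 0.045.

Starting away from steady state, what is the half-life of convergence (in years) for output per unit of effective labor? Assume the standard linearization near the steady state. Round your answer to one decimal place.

Near the steady state the convergence rate is λ = (1 − α)(n + g + δ).
λ = (1 − 0.27) × 0.089 = 0.73 × 0.089 = 0.06497
Half-life = ln 2 / λ = 0.6931 / 0.06497 ≈ 10.67 years

half-life ≈ 10.7 years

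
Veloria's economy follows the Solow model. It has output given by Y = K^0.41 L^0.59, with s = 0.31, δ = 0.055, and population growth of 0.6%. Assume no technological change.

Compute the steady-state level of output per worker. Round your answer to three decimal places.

y* = 3.095

At the steady state, Δk = 0, so s·k^α = (n + δ)·k.
Rearranging, k^(1−α) = s / (n + δ).
k^0.59 = 0.31 / (0.006 + 0.055) = 0.31 / 0.061 = 5.0820
k* = 5.0820^(1/0.59) ≈ 15.7278
y* = (k*)^α = 15.7278^0.41 ≈ 3.0948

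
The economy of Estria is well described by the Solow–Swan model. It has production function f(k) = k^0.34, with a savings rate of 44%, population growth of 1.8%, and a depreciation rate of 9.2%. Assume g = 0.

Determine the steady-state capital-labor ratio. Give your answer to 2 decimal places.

At the steady state, Δk = 0, so s·k^α = (n + δ)·k.
Rearranging, k^(1−α) = s / (n + δ).
k^0.66 = 0.44 / (0.018 + 0.092) = 0.44 / 0.110 = 4.0000
k* = 4.0000^(1/0.66) ≈ 8.1698

k* ≈ 8.17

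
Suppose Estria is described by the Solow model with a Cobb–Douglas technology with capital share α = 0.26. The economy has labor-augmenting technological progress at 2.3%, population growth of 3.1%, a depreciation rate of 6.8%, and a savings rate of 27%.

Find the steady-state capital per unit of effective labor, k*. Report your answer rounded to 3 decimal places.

In steady state, investment equals break-even investment: s·k^α = (n + g + δ)·k.
Rearranging, k^(1−α) = s / (n + g + δ).
k^0.74 = 0.27 / (0.031 + 0.023 + 0.068) = 0.27 / 0.122 = 2.2131
k* = 2.2131^(1/0.74) ≈ 2.9256

k* ≈ 2.926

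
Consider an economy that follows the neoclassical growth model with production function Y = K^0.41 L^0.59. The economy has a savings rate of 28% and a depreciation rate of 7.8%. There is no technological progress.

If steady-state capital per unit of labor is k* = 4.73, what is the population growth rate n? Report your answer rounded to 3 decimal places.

n ≈ 0.034

At the steady state, Δk = 0, so s·k^α = (n + δ)·k.
So s / (n + δ) = (k*)^(1−α) = 4.73^0.59 = 2.5013.
Therefore n + δ = s / 2.5013 = 0.28 / 2.5013 = 0.1119, so n = 0.1119 − 0.078 = 0.0339.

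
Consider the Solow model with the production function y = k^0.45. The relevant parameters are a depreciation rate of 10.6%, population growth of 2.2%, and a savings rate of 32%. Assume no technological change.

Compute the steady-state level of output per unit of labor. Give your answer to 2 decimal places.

At the steady state, Δk = 0, so s·k^α = (n + δ)·k.
Dividing both sides by k: k^(1−α) = s / (n + δ).
k^0.55 = 0.32 / (0.022 + 0.106) = 0.32 / 0.128 = 2.5000
k* = 2.5000^(1/0.55) ≈ 5.2909
y* = (k*)^α = 5.2909^0.45 ≈ 2.1164

y* ≈ 2.12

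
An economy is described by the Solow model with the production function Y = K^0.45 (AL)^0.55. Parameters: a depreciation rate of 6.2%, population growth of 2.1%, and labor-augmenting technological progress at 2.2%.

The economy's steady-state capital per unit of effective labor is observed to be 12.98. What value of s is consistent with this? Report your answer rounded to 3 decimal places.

At the steady state, Δk = 0, so s·k^α = (n + g + δ)·k.
So s / (n + g + δ) = (k*)^(1−α) = 12.98^0.55 = 4.0954.
Therefore s = 4.0954 × (n + g + δ) = 4.0954 × 0.105 = 0.4300.

s ≈ 0.430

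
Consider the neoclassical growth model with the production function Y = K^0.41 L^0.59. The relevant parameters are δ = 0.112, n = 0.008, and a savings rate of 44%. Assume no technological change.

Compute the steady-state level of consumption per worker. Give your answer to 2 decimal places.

In steady state, investment equals break-even investment: s·k^α = (n + δ)·k.
Rearranging, k^(1−α) = s / (n + δ).
k^0.59 = 0.44 / (0.008 + 0.112) = 0.44 / 0.120 = 3.6667
k* = 3.6667^(1/0.59) ≈ 9.0448
y* = (k*)^α = 9.0448^0.41 ≈ 2.4667
c* = (1 − s)·y* = (1 − 0.44) × 2.4667 ≈ 1.3814

c* ≈ 1.38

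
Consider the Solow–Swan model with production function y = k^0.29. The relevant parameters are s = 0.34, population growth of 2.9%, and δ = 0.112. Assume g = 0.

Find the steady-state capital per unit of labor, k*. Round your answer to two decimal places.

At the steady state, Δk = 0, so s·k^α = (n + δ)·k.
Dividing both sides by k: k^(1−α) = s / (n + δ).
k^0.71 = 0.34 / (0.029 + 0.112) = 0.34 / 0.141 = 2.4113
k* = 2.4113^(1/0.71) ≈ 3.4545

k* = 3.45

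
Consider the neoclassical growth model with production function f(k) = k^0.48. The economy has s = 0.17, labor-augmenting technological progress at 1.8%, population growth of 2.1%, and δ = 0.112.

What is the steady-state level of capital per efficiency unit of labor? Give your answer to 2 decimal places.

k* ≈ 1.26

At the steady state, Δk = 0, so s·k^α = (n + g + δ)·k.
Rearranging, k^(1−α) = s / (n + g + δ).
k^0.52 = 0.17 / (0.021 + 0.018 + 0.112) = 0.17 / 0.151 = 1.1258
k* = 1.1258^(1/0.52) ≈ 1.2559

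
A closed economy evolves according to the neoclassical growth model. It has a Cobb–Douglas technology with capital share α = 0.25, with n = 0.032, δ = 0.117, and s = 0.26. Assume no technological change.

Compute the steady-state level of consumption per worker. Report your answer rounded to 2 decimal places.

Steady state requires s·f(k) = (n + δ)·k, i.e. s·k^α = (n + δ)·k.
Rearranging, k^(1−α) = s / (n + δ).
k^0.75 = 0.26 / (0.032 + 0.117) = 0.26 / 0.149 = 1.7450
k* = 1.7450^(1/0.75) ≈ 2.1008
y* = (k*)^α = 2.1008^0.25 ≈ 1.2039
c* = (1 − s)·y* = (1 − 0.26) × 1.2039 ≈ 0.8909

c* ≈ 0.89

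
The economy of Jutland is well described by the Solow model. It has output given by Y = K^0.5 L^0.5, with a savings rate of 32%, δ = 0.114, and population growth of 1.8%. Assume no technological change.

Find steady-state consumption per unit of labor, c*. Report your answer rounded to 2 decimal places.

Steady state requires s·f(k) = (n + δ)·k, i.e. s·k^α = (n + δ)·k.
Rearranging, k^(1−α) = s / (n + δ).
k^0.5 = 0.32 / (0.018 + 0.114) = 0.32 / 0.132 = 2.4242
k* = 2.4242^(1/0.5) ≈ 5.8767
y* = (k*)^α = 5.8767^0.5 ≈ 2.4242
c* = (1 − s)·y* = (1 − 0.32) × 2.4242 ≈ 1.6485

c* = 1.65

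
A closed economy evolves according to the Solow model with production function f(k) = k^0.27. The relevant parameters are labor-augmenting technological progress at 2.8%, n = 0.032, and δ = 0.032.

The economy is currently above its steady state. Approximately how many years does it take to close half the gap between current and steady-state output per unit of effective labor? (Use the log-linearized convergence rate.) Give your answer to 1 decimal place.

Near the steady state the convergence rate is λ = (1 − α)(n + g + δ).
λ = (1 − 0.27) × 0.092 = 0.73 × 0.092 = 0.06716
Half-life = ln 2 / λ = 0.6931 / 0.06716 ≈ 10.32 years

half-life ≈ 10.3 years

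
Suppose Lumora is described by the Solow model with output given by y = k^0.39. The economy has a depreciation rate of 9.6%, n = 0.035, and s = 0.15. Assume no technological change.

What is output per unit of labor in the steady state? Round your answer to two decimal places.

At the steady state, Δk = 0, so s·k^α = (n + δ)·k.
Rearranging, k^(1−α) = s / (n + δ).
k^0.61 = 0.15 / (0.035 + 0.096) = 0.15 / 0.131 = 1.1450
k* = 1.1450^(1/0.61) ≈ 1.2485
y* = (k*)^α = 1.2485^0.39 ≈ 1.0904

y* ≈ 1.09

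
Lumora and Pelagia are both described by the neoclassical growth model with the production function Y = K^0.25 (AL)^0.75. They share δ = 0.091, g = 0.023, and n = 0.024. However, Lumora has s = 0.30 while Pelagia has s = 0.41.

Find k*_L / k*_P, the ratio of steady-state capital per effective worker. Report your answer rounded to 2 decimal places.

Steady-state k* = [s/(n + g + δ)]^(1/(1−α)), so the ratio is [ (s_L/(n + g + δ)_L) / (s_P/(n + g + δ)_P) ]^1.3333.
s_L/(n + g + δ)_L = 0.30/0.138 = 2.1739; s_P/(n + g + δ)_P = 0.41/0.138 = 2.9710.
Ratio = (2.1739/2.9710)^1.3333 = 0.7317^1.3333 ≈ 0.6593

ratio ≈ 0.66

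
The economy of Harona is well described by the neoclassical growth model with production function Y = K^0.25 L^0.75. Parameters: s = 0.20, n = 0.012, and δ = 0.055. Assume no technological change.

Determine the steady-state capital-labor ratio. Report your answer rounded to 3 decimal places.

In steady state, investment equals break-even investment: s·k^α = (n + δ)·k.
Dividing both sides by k: k^(1−α) = s / (n + δ).
k^0.75 = 0.20 / (0.012 + 0.055) = 0.20 / 0.067 = 2.9851
k* = 2.9851^(1/0.75) ≈ 4.2981

k* = 4.298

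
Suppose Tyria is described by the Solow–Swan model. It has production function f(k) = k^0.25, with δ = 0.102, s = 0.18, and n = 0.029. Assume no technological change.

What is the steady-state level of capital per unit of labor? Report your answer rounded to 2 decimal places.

k* = 1.53

At the steady state, Δk = 0, so s·k^α = (n + δ)·k.
Rearranging, k^(1−α) = s / (n + δ).
k^0.75 = 0.18 / (0.029 + 0.102) = 0.18 / 0.131 = 1.3740
k* = 1.3740^(1/0.75) ≈ 1.5275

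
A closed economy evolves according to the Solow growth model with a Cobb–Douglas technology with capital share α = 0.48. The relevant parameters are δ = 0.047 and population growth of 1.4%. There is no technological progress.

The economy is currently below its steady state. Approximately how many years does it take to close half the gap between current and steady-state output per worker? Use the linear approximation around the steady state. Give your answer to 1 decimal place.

Near the steady state the convergence rate is λ = (1 − α)(n + δ).
λ = (1 − 0.48) × 0.061 = 0.52 × 0.061 = 0.03172
Half-life = ln 2 / λ = 0.6931 / 0.03172 ≈ 21.85 years

half-life ≈ 21.9 years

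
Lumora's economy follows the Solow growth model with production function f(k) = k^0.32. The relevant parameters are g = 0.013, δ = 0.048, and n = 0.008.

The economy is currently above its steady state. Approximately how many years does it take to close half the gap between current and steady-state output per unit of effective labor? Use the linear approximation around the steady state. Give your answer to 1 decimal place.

t_½ ≈ 14.8 years

Near the steady state the convergence rate is λ = (1 − α)(n + g + δ).
λ = (1 − 0.32) × 0.069 = 0.68 × 0.069 = 0.04692
Half-life = ln 2 / λ = 0.6931 / 0.04692 ≈ 14.77 years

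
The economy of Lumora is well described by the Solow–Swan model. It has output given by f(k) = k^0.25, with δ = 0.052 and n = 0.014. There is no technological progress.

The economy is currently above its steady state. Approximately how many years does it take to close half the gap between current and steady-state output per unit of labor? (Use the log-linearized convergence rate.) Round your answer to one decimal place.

Near the steady state the convergence rate is λ = (1 − α)(n + δ).
λ = (1 − 0.25) × 0.066 = 0.75 × 0.066 = 0.0495
Half-life = ln 2 / λ = 0.6931 / 0.0495 ≈ 14.00 years

t_½ ≈ 14.0 years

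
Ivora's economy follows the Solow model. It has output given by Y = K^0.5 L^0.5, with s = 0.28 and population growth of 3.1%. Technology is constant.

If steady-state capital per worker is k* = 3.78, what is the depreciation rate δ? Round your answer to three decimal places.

δ ≈ 0.113

At the steady state, Δk = 0, so s·k^α = (n + δ)·k.
So s / (n + δ) = (k*)^(1−α) = 3.78^0.5 = 1.9442.
Therefore n + δ = s / 1.9442 = 0.28 / 1.9442 = 0.1440, so δ = 0.1440 − 0.031 = 0.1130.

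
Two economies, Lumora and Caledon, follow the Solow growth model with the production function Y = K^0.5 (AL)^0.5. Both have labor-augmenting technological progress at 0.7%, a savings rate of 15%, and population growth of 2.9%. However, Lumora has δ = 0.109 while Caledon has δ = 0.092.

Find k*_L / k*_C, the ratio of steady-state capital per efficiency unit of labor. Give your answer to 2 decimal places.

ratio ≈ 0.78

Steady-state k* = [s/(n + g + δ)]^(1/(1−α)), so the ratio is [ (s_L/(n + g + δ)_L) / (s_C/(n + g + δ)_C) ]^2.
s_L/(n + g + δ)_L = 0.15/0.145 = 1.0345; s_C/(n + g + δ)_C = 0.15/0.128 = 1.1719.
Ratio = (1.0345/1.1719)^2 = 0.8828^2 ≈ 0.7793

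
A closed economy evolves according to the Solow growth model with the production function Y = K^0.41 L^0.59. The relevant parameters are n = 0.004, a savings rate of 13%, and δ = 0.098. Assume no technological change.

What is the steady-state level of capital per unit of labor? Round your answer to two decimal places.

At the steady state, Δk = 0, so s·k^α = (n + δ)·k.
Dividing both sides by k: k^(1−α) = s / (n + δ).
k^0.59 = 0.13 / (0.004 + 0.098) = 0.13 / 0.102 = 1.2745
k* = 1.2745^(1/0.59) ≈ 1.5085

k* ≈ 1.51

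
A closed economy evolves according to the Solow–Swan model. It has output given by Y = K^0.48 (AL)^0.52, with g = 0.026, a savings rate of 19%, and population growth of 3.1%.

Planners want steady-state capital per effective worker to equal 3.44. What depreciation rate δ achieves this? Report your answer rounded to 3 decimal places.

At the steady state, Δk = 0, so s·k^α = (n + g + δ)·k.
So s / (n + g + δ) = (k*)^(1−α) = 3.44^0.52 = 1.9011.
Therefore n + g + δ = s / 1.9011 = 0.19 / 1.9011 = 0.0999, so δ = 0.0999 − 0.057 = 0.0429.

δ ≈ 0.043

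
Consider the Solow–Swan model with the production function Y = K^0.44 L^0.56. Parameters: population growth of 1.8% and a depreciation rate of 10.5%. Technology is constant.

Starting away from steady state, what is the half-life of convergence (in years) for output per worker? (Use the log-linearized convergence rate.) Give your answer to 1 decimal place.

about 10.1 years

Near the steady state the convergence rate is λ = (1 − α)(n + δ).
λ = (1 − 0.44) × 0.123 = 0.56 × 0.123 = 0.06888
Half-life = ln 2 / λ = 0.6931 / 0.06888 ≈ 10.06 years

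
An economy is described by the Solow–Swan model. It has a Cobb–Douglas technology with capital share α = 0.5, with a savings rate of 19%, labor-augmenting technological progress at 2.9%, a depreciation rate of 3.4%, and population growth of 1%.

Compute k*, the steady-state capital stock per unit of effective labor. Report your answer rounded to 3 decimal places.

At the steady state, Δk = 0, so s·k^α = (n + g + δ)·k.
Dividing both sides by k: k^(1−α) = s / (n + g + δ).
k^0.5 = 0.19 / (0.010 + 0.029 + 0.034) = 0.19 / 0.073 = 2.6027
k* = 2.6027^(1/0.5) ≈ 6.7740

k* ≈ 6.774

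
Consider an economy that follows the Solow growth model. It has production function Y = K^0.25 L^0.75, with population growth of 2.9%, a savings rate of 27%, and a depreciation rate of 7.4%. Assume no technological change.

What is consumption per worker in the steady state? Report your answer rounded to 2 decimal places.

In steady state, investment equals break-even investment: s·k^α = (n + δ)·k.
Rearranging, k^(1−α) = s / (n + δ).
k^0.75 = 0.27 / (0.029 + 0.074) = 0.27 / 0.103 = 2.6214
k* = 2.6214^(1/0.75) ≈ 3.6145
y* = (k*)^α = 3.6145^0.25 ≈ 1.3788
c* = (1 − s)·y* = (1 − 0.27) × 1.3788 ≈ 1.0065

c* = 1.01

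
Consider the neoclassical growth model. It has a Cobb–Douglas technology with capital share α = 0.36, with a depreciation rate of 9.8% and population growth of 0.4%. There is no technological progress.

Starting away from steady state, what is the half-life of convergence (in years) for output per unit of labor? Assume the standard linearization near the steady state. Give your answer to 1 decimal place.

t_½ ≈ 10.6 years

Near the steady state the convergence rate is λ = (1 − α)(n + δ).
λ = (1 − 0.36) × 0.102 = 0.64 × 0.102 = 0.06528
Half-life = ln 2 / λ = 0.6931 / 0.06528 ≈ 10.62 years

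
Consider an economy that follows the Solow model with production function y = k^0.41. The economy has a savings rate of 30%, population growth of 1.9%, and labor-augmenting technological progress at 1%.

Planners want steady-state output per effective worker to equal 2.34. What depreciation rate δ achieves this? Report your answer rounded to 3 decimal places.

Steady state requires s·f(k) = (n + g + δ)·k, i.e. s·k^α = (n + g + δ)·k.
Since y* = [s/(n + g + δ)]^(α/(1−α)), we have s/(n + g + δ) = (y*)^((1−α)/α) = 2.34^1.439 = 3.3986.
Therefore n + g + δ = s / 3.3986 = 0.30 / 3.3986 = 0.0883, so δ = 0.0883 − 0.029 = 0.0593.

δ ≈ 0.059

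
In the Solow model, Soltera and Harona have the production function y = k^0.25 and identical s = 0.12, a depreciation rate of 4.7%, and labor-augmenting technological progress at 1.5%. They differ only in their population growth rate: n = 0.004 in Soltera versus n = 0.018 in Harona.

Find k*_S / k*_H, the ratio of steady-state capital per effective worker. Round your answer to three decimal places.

k*_S / k*_H ≈ 1.292

Steady-state k* = [s/(n + g + δ)]^(1/(1−α)), so the ratio is [ (s_S/(n + g + δ)_S) / (s_H/(n + g + δ)_H) ]^1.3333.
s_S/(n + g + δ)_S = 0.12/0.066 = 1.8182; s_H/(n + g + δ)_H = 0.12/0.080 = 1.5000.
Ratio = (1.8182/1.5000)^1.3333 = 1.2121^1.3333 ≈ 1.2924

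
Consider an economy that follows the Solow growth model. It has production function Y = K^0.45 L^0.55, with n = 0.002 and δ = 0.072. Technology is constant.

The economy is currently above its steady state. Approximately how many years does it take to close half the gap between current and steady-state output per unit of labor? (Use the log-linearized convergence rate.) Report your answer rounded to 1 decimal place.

about 17.0 years

Near the steady state the convergence rate is λ = (1 − α)(n + δ).
λ = (1 − 0.45) × 0.074 = 0.55 × 0.074 = 0.0407
Half-life = ln 2 / λ = 0.6931 / 0.0407 ≈ 17.03 years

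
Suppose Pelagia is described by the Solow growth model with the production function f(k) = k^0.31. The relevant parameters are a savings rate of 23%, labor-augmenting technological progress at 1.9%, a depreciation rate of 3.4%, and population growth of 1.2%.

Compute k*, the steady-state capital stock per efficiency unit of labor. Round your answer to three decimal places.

Steady state requires s·f(k) = (n + g + δ)·k, i.e. s·k^α = (n + g + δ)·k.
Dividing both sides by k: k^(1−α) = s / (n + g + δ).
k^0.69 = 0.23 / (0.012 + 0.019 + 0.034) = 0.23 / 0.065 = 3.5385
k* = 3.5385^(1/0.69) ≈ 6.2430

k* = 6.243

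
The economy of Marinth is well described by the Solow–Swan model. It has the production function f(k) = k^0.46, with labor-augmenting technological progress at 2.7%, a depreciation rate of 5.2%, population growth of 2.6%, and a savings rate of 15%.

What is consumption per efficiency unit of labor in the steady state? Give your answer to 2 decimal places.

At the steady state, Δk = 0, so s·k^α = (n + g + δ)·k.
Rearranging, k^(1−α) = s / (n + g + δ).
k^0.54 = 0.15 / (0.026 + 0.027 + 0.052) = 0.15 / 0.105 = 1.4286
k* = 1.4286^(1/0.54) ≈ 1.9358
y* = (k*)^α = 1.9358^0.46 ≈ 1.3551
c* = (1 − s)·y* = (1 − 0.15) × 1.3551 ≈ 1.1518

c* ≈ 1.15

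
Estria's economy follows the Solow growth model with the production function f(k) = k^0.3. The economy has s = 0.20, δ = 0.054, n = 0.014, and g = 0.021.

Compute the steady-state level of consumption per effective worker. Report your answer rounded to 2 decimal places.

c* = 1.13

At the steady state, Δk = 0, so s·k^α = (n + g + δ)·k.
Rearranging, k^(1−α) = s / (n + g + δ).
k^0.7 = 0.20 / (0.014 + 0.021 + 0.054) = 0.20 / 0.089 = 2.2472
k* = 2.2472^(1/0.7) ≈ 3.1794
y* = (k*)^α = 3.1794^0.3 ≈ 1.4148
c* = (1 − s)·y* = (1 − 0.20) × 1.4148 ≈ 1.1318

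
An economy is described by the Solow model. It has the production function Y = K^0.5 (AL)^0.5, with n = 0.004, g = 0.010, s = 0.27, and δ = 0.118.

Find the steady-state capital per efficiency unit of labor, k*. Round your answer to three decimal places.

k* = 4.184

At the steady state, Δk = 0, so s·k^α = (n + g + δ)·k.
Rearranging, k^(1−α) = s / (n + g + δ).
k^0.5 = 0.27 / (0.004 + 0.010 + 0.118) = 0.27 / 0.132 = 2.0455
k* = 2.0455^(1/0.5) ≈ 4.1841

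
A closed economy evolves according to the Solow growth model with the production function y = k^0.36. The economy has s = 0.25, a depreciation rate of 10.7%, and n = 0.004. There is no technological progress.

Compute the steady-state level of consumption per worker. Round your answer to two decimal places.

In steady state, investment equals break-even investment: s·k^α = (n + δ)·k.
Dividing both sides by k: k^(1−α) = s / (n + δ).
k^0.64 = 0.25 / (0.004 + 0.107) = 0.25 / 0.111 = 2.2523
k* = 2.2523^(1/0.64) ≈ 3.5561
y* = (k*)^α = 3.5561^0.36 ≈ 1.5789
c* = (1 − s)·y* = (1 − 0.25) × 1.5789 ≈ 1.1842

c* ≈ 1.18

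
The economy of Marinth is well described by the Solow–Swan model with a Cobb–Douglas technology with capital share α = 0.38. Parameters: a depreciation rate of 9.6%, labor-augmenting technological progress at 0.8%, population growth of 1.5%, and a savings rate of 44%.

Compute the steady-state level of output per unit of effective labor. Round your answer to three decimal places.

y* = 2.229

At the steady state, Δk = 0, so s·k^α = (n + g + δ)·k.
Rearranging, k^(1−α) = s / (n + g + δ).
k^0.62 = 0.44 / (0.015 + 0.008 + 0.096) = 0.44 / 0.119 = 3.6975
k* = 3.6975^(1/0.62) ≈ 8.2410
y* = (k*)^α = 8.2410^0.38 ≈ 2.2288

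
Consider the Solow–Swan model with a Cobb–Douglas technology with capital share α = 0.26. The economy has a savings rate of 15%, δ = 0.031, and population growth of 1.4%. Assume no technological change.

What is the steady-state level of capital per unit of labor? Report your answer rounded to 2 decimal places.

In steady state, investment equals break-even investment: s·k^α = (n + δ)·k.
Dividing both sides by k: k^(1−α) = s / (n + δ).
k^0.74 = 0.15 / (0.014 + 0.031) = 0.15 / 0.045 = 3.3333
k* = 3.3333^(1/0.74) ≈ 5.0885

k* = 5.09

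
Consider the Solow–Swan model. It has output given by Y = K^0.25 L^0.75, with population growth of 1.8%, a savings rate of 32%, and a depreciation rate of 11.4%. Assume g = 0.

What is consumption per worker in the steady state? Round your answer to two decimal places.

c* = 0.91

At the steady state, Δk = 0, so s·k^α = (n + δ)·k.
Rearranging, k^(1−α) = s / (n + δ).
k^0.75 = 0.32 / (0.018 + 0.114) = 0.32 / 0.132 = 2.4242
k* = 2.4242^(1/0.75) ≈ 3.2566
y* = (k*)^α = 3.2566^0.25 ≈ 1.3434
c* = (1 − s)·y* = (1 − 0.32) × 1.3434 ≈ 0.9135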